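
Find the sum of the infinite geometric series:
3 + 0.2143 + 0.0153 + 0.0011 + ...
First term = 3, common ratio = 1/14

For |r| < 1, S = a / (1 - r)
S = 3 / (1 - (1/14))
S = 3 / (13/14)
S = 42/13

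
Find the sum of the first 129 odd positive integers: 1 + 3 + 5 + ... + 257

Sum of first n odd numbers = n²
= 129²
= 16641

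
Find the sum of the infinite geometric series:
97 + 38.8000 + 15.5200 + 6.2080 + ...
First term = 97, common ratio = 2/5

For |r| < 1, S = a / (1 - r)
S = 97 / (1 - (2/5))
S = 97 / (3/5)
S = 485/3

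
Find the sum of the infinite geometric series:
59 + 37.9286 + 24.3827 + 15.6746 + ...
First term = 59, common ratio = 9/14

For |r| < 1, S = a / (1 - r)
S = 59 / (1 - (9/14))
S = 59 / (5/14)
S = 826/5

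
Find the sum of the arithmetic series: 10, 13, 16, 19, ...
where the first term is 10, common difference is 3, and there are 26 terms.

Sₙ = n/2 × (first + last)
Last term = a + (n-1)d = 10 + (26-1)×3 = 85
S_26 = 26/2 × (10 + 85)
S_26 = 26/2 × 95 = 1235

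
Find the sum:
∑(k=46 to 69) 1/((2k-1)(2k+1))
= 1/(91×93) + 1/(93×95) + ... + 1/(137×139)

Partial fractions: 1/((2k-1)(2k+1)) = (1/2)[1/(2k-1) - 1/(2k+1)]
The series telescopes:
= (1/2)[1/91 - 1/139]
= 24/12649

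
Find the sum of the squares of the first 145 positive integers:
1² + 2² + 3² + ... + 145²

Formula: ∑k² = n(n+1)(2n+1)/6
= 145×146×291/6
= 6160470/6
= 1026745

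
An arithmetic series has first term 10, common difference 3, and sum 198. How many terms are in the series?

Using S = n/2 × [2a + (n-1)d]
198 = n/2 × [2(10) + (n-1)(3)]
198 = n/2 × [20 + 3n - 3]
396 = n × [17 + 3n]
3n² + (17)n - 396 = 0
Discriminant: Δ = (17)² - 4(3)(-396) = 289 + 4752 = 5041
√Δ = 71
n = [-(17) + √Δ] / (2·3) = (-17 + 71) / 6 = 54 / 6 = 9
(The negative root is discarded since n must be a positive integer.)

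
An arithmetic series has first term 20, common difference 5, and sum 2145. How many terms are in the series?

Using S = n/2 × [2a + (n-1)d]
2145 = n/2 × [2(20) + (n-1)(5)]
2145 = n/2 × [40 + 5n - 5]
4290 = n × [35 + 5n]
5n² + (35)n - 4290 = 0
Discriminant: Δ = (35)² - 4(5)(-4290) = 1225 + 85800 = 87025
√Δ = 295
n = [-(35) + √Δ] / (2·5) = (-35 + 295) / 10 = 260 / 10 = 26
(The negative root is discarded since n must be a positive integer.)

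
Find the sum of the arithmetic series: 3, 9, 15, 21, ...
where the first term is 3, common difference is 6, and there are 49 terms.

Sₙ = n/2 × (first + last)
Last term = a + (n-1)d = 3 + (49-1)×6 = 291
S_49 = 49/2 × (3 + 291)
S_49 = 49/2 × 294 = 7203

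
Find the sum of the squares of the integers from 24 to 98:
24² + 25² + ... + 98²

Use ∑_{k=1}^{n} k² = n(n+1)(2n+1)/6, then subtract the first 23 terms.
∑_{k=1}^{98} k² = 98×99×197/6 = 318549
∑_{k=1}^{23} k² = 23×24×47/6 = 4324
∑_{k=24}^{98} k² = 318549 - 4324 = 314225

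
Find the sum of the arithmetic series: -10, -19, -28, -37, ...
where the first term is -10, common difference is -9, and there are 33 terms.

Sₙ = n/2 × (first + last)
Last term = a + (n-1)d = -10 + (33-1)×(-9) = -298
S_33 = 33/2 × (-10 + (-298))
S_33 = 33/2 × (-308) = -5082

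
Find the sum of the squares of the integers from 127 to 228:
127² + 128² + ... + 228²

Use ∑_{k=1}^{n} k² = n(n+1)(2n+1)/6, then subtract the first 126 terms.
∑_{k=1}^{228} k² = 228×229×457/6 = 3976814
∑_{k=1}^{126} k² = 126×127×253/6 = 674751
∑_{k=127}^{228} k² = 3976814 - 674751 = 3302063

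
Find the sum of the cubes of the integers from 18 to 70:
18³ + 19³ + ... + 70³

Use ∑_{k=1}^{n} k³ = [n(n+1)/2]², then subtract the first 17 terms.
∑_{k=1}^{70} k³ = [70×71/2]² = 2485² = 6175225
∑_{k=1}^{17} k³ = [17×18/2]² = 153² = 23409
∑_{k=18}^{70} k³ = 6175225 - 23409 = 6151816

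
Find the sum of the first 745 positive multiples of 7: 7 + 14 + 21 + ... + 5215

Factor out 7: = 7(1 + 2 + ... + 745) = 7 × n(n+1)/2
= 7 × 745×746/2
= 7 × 277885
= 1945195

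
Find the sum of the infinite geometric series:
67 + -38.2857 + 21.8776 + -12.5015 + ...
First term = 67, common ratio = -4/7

For |r| < 1, S = a / (1 - r)
S = 67 / (1 - (-4/7))
S = 67 / (11/7)
S = 469/11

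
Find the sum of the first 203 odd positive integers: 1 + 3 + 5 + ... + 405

Sum of first n odd numbers = n²
= 203²
= 41209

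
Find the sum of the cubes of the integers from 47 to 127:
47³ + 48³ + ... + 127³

Use ∑_{k=1}^{n} k³ = [n(n+1)/2]², then subtract the first 46 terms.
∑_{k=1}^{127} k³ = [127×128/2]² = 8128² = 66064384
∑_{k=1}^{46} k³ = [46×47/2]² = 1081² = 1168561
∑_{k=47}^{127} k³ = 66064384 - 1168561 = 64895823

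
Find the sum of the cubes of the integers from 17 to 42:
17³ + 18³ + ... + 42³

Use ∑_{k=1}^{n} k³ = [n(n+1)/2]², then subtract the first 16 terms.
∑_{k=1}^{42} k³ = [42×43/2]² = 903² = 815409
∑_{k=1}^{16} k³ = [16×17/2]² = 136² = 18496
∑_{k=17}^{42} k³ = 815409 - 18496 = 796913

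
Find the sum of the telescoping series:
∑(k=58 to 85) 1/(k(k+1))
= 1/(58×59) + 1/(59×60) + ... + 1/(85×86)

Partial fractions: 1/(k(k+1)) = 1/k - 1/(k+1)
The series telescopes:
= (1/58 - 1/59) + (1/59 - 1/60) + ... + (1/85 - 1/86)
= 1/58 - 1/86
= 7/1247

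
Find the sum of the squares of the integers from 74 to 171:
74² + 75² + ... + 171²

Use ∑_{k=1}^{n} k² = n(n+1)(2n+1)/6, then subtract the first 73 terms.
∑_{k=1}^{171} k² = 171×172×343/6 = 1681386
∑_{k=1}^{73} k² = 73×74×147/6 = 132349
∑_{k=74}^{171} k² = 1681386 - 132349 = 1549037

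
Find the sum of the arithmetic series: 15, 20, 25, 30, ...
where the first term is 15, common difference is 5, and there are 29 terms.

Sₙ = n/2 × (first + last)
Last term = a + (n-1)d = 15 + (29-1)×5 = 155
S_29 = 29/2 × (15 + 155)
S_29 = 29/2 × 170 = 2465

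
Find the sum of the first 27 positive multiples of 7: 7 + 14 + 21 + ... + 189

Factor out 7: = 7(1 + 2 + ... + 27) = 7 × n(n+1)/2
= 7 × 27×28/2
= 7 × 378
= 2646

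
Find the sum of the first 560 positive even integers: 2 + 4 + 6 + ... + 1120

Sum of first n even numbers = n(n+1)
= 560×561
= 314160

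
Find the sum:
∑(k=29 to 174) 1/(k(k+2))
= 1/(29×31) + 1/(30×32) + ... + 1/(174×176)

Partial fractions: 1/(k(k+2)) = (1/2)[1/k - 1/(k+2)]
Telescoping leaves the first two and last two terms:
= (1/2)[1/29 + 1/30 - 1/175 - 1/176]
= 151183/5359200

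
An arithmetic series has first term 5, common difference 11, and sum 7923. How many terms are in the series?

Using S = n/2 × [2a + (n-1)d]
7923 = n/2 × [2(5) + (n-1)(11)]
7923 = n/2 × [10 + 11n - 11]
15846 = n × [-1 + 11n]
11n² + (-1)n - 15846 = 0
Discriminant: Δ = (-1)² - 4(11)(-15846) = 1 + 697224 = 697225
√Δ = 835
n = [-(-1) + √Δ] / (2·11) = (1 + 835) / 22 = 836 / 22 = 38
(The negative root is discarded since n must be a positive integer.)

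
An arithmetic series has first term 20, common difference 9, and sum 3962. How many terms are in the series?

Using S = n/2 × [2a + (n-1)d]
3962 = n/2 × [2(20) + (n-1)(9)]
3962 = n/2 × [40 + 9n - 9]
7924 = n × [31 + 9n]
9n² + (31)n - 7924 = 0
Discriminant: Δ = (31)² - 4(9)(-7924) = 961 + 285264 = 286225
√Δ = 535
n = [-(31) + √Δ] / (2·9) = (-31 + 535) / 18 = 504 / 18 = 28
(The negative root is discarded since n must be a positive integer.)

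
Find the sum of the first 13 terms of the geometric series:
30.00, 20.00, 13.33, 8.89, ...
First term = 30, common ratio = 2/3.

Sₙ = a(1 - rⁿ) / (1 - r)
S_13 = 30(1 - (2/3)^13) / (1 - (2/3))
S_13 = 30(1 - (8192/1594323)) / (1/3)
S_13 = 15861310/177147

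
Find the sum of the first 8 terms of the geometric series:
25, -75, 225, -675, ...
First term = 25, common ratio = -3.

Sₙ = a(1 - rⁿ) / (1 - r)
S_8 = 25(1 - (-3)^8) / (1 - (-3))
S_8 = 25(1 - 6561) / (4)
S_8 = -41000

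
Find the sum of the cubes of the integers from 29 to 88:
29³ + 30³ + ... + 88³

Use ∑_{k=1}^{n} k³ = [n(n+1)/2]², then subtract the first 28 terms.
∑_{k=1}^{88} k³ = [88×89/2]² = 3916² = 15335056
∑_{k=1}^{28} k³ = [28×29/2]² = 406² = 164836
∑_{k=29}^{88} k³ = 15335056 - 164836 = 15170220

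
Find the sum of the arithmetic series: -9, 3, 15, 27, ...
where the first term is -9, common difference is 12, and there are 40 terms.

Sₙ = n/2 × (first + last)
Last term = a + (n-1)d = -9 + (40-1)×12 = 459
S_40 = 40/2 × (-9 + 459)
S_40 = 40/2 × 450 = 9000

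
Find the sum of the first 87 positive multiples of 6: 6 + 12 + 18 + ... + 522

Factor out 6: = 6(1 + 2 + ... + 87) = 6 × n(n+1)/2
= 6 × 87×88/2
= 6 × 3828
= 22968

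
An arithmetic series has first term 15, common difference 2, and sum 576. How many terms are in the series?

Using S = n/2 × [2a + (n-1)d]
576 = n/2 × [2(15) + (n-1)(2)]
576 = n/2 × [30 + 2n - 2]
1152 = n × [28 + 2n]
2n² + (28)n - 1152 = 0
Discriminant: Δ = (28)² - 4(2)(-1152) = 784 + 9216 = 10000
√Δ = 100
n = [-(28) + √Δ] / (2·2) = (-28 + 100) / 4 = 72 / 4 = 18
(The negative root is discarded since n must be a positive integer.)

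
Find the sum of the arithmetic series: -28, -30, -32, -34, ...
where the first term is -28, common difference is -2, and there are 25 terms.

Sₙ = n/2 × (first + last)
Last term = a + (n-1)d = -28 + (25-1)×(-2) = -76
S_25 = 25/2 × (-28 + (-76))
S_25 = 25/2 × (-104) = -1300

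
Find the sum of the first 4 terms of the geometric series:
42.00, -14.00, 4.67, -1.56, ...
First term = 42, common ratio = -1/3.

Sₙ = a(1 - rⁿ) / (1 - r)
S_4 = 42(1 - (-1/3)^4) / (1 - (-1/3))
S_4 = 42(1 - (1/81)) / (4/3)
S_4 = 280/9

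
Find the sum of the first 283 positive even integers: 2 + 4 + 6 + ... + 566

Sum of first n even numbers = n(n+1)
= 283×284
= 80372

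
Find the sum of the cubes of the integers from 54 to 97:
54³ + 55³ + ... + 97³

Use ∑_{k=1}^{n} k³ = [n(n+1)/2]², then subtract the first 53 terms.
∑_{k=1}^{97} k³ = [97×98/2]² = 4753² = 22591009
∑_{k=1}^{53} k³ = [53×54/2]² = 1431² = 2047761
∑_{k=54}^{97} k³ = 22591009 - 2047761 = 20543248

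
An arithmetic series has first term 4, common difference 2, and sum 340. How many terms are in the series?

Using S = n/2 × [2a + (n-1)d]
340 = n/2 × [2(4) + (n-1)(2)]
340 = n/2 × [8 + 2n - 2]
680 = n × [6 + 2n]
2n² + (6)n - 680 = 0
Discriminant: Δ = (6)² - 4(2)(-680) = 36 + 5440 = 5476
√Δ = 74
n = [-(6) + √Δ] / (2·2) = (-6 + 74) / 4 = 68 / 4 = 17
(The negative root is discarded since n must be a positive integer.)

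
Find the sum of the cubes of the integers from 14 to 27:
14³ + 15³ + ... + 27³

Use ∑_{k=1}^{n} k³ = [n(n+1)/2]², then subtract the first 13 terms.
∑_{k=1}^{27} k³ = [27×28/2]² = 378² = 142884
∑_{k=1}^{13} k³ = [13×14/2]² = 91² = 8281
∑_{k=14}^{27} k³ = 142884 - 8281 = 134603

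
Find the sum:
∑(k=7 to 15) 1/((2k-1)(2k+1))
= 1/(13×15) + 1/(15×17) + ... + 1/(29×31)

Partial fractions: 1/((2k-1)(2k+1)) = (1/2)[1/(2k-1) - 1/(2k+1)]
The series telescopes:
= (1/2)[1/13 - 1/31]
= 9/403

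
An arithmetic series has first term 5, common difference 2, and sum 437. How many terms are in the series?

Using S = n/2 × [2a + (n-1)d]
437 = n/2 × [2(5) + (n-1)(2)]
437 = n/2 × [10 + 2n - 2]
874 = n × [8 + 2n]
2n² + (8)n - 874 = 0
Discriminant: Δ = (8)² - 4(2)(-874) = 64 + 6992 = 7056
√Δ = 84
n = [-(8) + √Δ] / (2·2) = (-8 + 84) / 4 = 76 / 4 = 19
(The negative root is discarded since n must be a positive integer.)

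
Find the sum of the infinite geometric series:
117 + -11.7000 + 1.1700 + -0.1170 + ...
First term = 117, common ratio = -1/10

For |r| < 1, S = a / (1 - r)
S = 117 / (1 - (-1/10))
S = 117 / (11/10)
S = 1170/11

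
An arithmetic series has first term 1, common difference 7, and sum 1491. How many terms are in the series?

Using S = n/2 × [2a + (n-1)d]
1491 = n/2 × [2(1) + (n-1)(7)]
1491 = n/2 × [2 + 7n - 7]
2982 = n × [-5 + 7n]
7n² + (-5)n - 2982 = 0
Discriminant: Δ = (-5)² - 4(7)(-2982) = 25 + 83496 = 83521
√Δ = 289
n = [-(-5) + √Δ] / (2·7) = (5 + 289) / 14 = 294 / 14 = 21
(The negative root is discarded since n must be a positive integer.)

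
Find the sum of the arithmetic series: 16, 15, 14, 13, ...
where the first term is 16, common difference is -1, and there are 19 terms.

Sₙ = n/2 × (first + last)
Last term = a + (n-1)d = 16 + (19-1)×(-1) = -2
S_19 = 19/2 × (16 + (-2))
S_19 = 19/2 × 14 = 133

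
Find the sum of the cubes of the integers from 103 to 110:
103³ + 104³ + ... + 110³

Use ∑_{k=1}^{n} k³ = [n(n+1)/2]², then subtract the first 102 terms.
∑_{k=1}^{110} k³ = [110×111/2]² = 6105² = 37271025
∑_{k=1}^{102} k³ = [102×103/2]² = 5253² = 27594009
∑_{k=103}^{110} k³ = 37271025 - 27594009 = 9677016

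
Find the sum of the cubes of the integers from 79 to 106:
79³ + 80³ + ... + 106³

Use ∑_{k=1}^{n} k³ = [n(n+1)/2]², then subtract the first 78 terms.
∑_{k=1}^{106} k³ = [106×107/2]² = 5671² = 32160241
∑_{k=1}^{78} k³ = [78×79/2]² = 3081² = 9492561
∑_{k=79}^{106} k³ = 32160241 - 9492561 = 22667680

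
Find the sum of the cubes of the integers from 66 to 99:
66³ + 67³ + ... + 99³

Use ∑_{k=1}^{n} k³ = [n(n+1)/2]², then subtract the first 65 terms.
∑_{k=1}^{99} k³ = [99×100/2]² = 4950² = 24502500
∑_{k=1}^{65} k³ = [65×66/2]² = 2145² = 4601025
∑_{k=66}^{99} k³ = 24502500 - 4601025 = 19901475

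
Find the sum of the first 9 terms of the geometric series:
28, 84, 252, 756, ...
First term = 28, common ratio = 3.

Sₙ = a(1 - rⁿ) / (1 - r)
S_9 = 28(1 - 3^9) / (1 - 3)
S_9 = 28(1 - 19683) / (-2)
S_9 = 275548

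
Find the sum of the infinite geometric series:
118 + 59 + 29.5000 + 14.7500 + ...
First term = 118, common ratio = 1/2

For |r| < 1, S = a / (1 - r)
S = 118 / (1 - (1/2))
S = 118 / (1/2)
S = 236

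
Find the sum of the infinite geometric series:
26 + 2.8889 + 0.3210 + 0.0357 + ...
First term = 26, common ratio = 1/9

For |r| < 1, S = a / (1 - r)
S = 26 / (1 - (1/9))
S = 26 / (8/9)
S = 117/4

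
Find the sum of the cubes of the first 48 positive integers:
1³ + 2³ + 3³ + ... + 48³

Formula: ∑k³ = [n(n+1)/2]²
= [48×49/2]²
= 1176²
= 1382976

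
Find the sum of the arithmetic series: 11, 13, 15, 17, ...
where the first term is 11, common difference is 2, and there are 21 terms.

Sₙ = n/2 × (first + last)
Last term = a + (n-1)d = 11 + (21-1)×2 = 51
S_21 = 21/2 × (11 + 51)
S_21 = 21/2 × 62 = 651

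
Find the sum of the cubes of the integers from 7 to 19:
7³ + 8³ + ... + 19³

Use ∑_{k=1}^{n} k³ = [n(n+1)/2]², then subtract the first 6 terms.
∑_{k=1}^{19} k³ = [19×20/2]² = 190² = 36100
∑_{k=1}^{6} k³ = [6×7/2]² = 21² = 441
∑_{k=7}^{19} k³ = 36100 - 441 = 35659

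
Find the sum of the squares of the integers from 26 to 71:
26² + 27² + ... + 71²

Use ∑_{k=1}^{n} k² = n(n+1)(2n+1)/6, then subtract the first 25 terms.
∑_{k=1}^{71} k² = 71×72×143/6 = 121836
∑_{k=1}^{25} k² = 25×26×51/6 = 5525
∑_{k=26}^{71} k² = 121836 - 5525 = 116311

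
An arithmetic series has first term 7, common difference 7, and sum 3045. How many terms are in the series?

Using S = n/2 × [2a + (n-1)d]
3045 = n/2 × [2(7) + (n-1)(7)]
3045 = n/2 × [14 + 7n - 7]
6090 = n × [7 + 7n]
7n² + (7)n - 6090 = 0
Discriminant: Δ = (7)² - 4(7)(-6090) = 49 + 170520 = 170569
√Δ = 413
n = [-(7) + √Δ] / (2·7) = (-7 + 413) / 14 = 406 / 14 = 29
(The negative root is discarded since n must be a positive integer.)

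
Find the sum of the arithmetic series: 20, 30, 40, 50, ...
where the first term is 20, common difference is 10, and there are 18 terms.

Sₙ = n/2 × (first + last)
Last term = a + (n-1)d = 20 + (18-1)×10 = 190
S_18 = 18/2 × (20 + 190)
S_18 = 18/2 × 210 = 1890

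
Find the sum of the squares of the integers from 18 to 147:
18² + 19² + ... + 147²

Use ∑_{k=1}^{n} k² = n(n+1)(2n+1)/6, then subtract the first 17 terms.
∑_{k=1}^{147} k² = 147×148×295/6 = 1069670
∑_{k=1}^{17} k² = 17×18×35/6 = 1785
∑_{k=18}^{147} k² = 1069670 - 1785 = 1067885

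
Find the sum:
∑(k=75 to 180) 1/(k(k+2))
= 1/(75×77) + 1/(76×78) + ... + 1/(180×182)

Partial fractions: 1/(k(k+2)) = (1/2)[1/k - 1/(k+2)]
Telescoping leaves the first two and last two terms:
= (1/2)[1/75 + 1/76 - 1/181 - 1/182]
= 1452571/187769400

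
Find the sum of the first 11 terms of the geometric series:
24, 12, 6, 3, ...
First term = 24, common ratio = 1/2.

Sₙ = a(1 - rⁿ) / (1 - r)
S_11 = 24(1 - (1/2)^11) / (1 - (1/2))
S_11 = 24(1 - (1/2048)) / (1/2)
S_11 = 6141/128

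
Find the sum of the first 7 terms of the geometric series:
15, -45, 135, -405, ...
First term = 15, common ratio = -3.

Sₙ = a(1 - rⁿ) / (1 - r)
S_7 = 15(1 - (-3)^7) / (1 - (-3))
S_7 = 15(1 - (-2187)) / (4)
S_7 = 8205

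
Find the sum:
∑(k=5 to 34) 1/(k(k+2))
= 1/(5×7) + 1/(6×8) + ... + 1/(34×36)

Partial fractions: 1/(k(k+2)) = (1/2)[1/k - 1/(k+2)]
Telescoping leaves the first two and last two terms:
= (1/2)[1/5 + 1/6 - 1/35 - 1/36]
= 391/2520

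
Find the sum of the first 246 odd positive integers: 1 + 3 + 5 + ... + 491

Sum of first n odd numbers = n²
= 246²
= 60516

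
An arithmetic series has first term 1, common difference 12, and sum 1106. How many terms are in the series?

Using S = n/2 × [2a + (n-1)d]
1106 = n/2 × [2(1) + (n-1)(12)]
1106 = n/2 × [2 + 12n - 12]
2212 = n × [-10 + 12n]
12n² + (-10)n - 2212 = 0
Discriminant: Δ = (-10)² - 4(12)(-2212) = 100 + 106176 = 106276
√Δ = 326
n = [-(-10) + √Δ] / (2·12) = (10 + 326) / 24 = 336 / 24 = 14
(The negative root is discarded since n must be a positive integer.)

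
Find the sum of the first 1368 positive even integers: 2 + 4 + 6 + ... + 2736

Sum of first n even numbers = n(n+1)
= 1368×1369
= 1872792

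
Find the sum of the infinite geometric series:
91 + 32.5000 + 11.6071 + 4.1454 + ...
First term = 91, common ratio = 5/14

For |r| < 1, S = a / (1 - r)
S = 91 / (1 - (5/14))
S = 91 / (9/14)
S = 1274/9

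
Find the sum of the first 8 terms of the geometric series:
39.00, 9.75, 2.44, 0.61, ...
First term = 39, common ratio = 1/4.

Sₙ = a(1 - rⁿ) / (1 - r)
S_8 = 39(1 - (1/4)^8) / (1 - (1/4))
S_8 = 39(1 - (1/65536)) / (3/4)
S_8 = 851955/16384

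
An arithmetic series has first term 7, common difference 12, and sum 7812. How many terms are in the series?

Using S = n/2 × [2a + (n-1)d]
7812 = n/2 × [2(7) + (n-1)(12)]
7812 = n/2 × [14 + 12n - 12]
15624 = n × [2 + 12n]
12n² + (2)n - 15624 = 0
Discriminant: Δ = (2)² - 4(12)(-15624) = 4 + 749952 = 749956
√Δ = 866
n = [-(2) + √Δ] / (2·12) = (-2 + 866) / 24 = 864 / 24 = 36
(The negative root is discarded since n must be a positive integer.)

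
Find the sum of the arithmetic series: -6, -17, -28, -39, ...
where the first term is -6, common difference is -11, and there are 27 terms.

Sₙ = n/2 × (first + last)
Last term = a + (n-1)d = -6 + (27-1)×(-11) = -292
S_27 = 27/2 × (-6 + (-292))
S_27 = 27/2 × (-298) = -4023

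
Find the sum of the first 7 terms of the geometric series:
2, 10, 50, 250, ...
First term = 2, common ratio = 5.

Sₙ = a(1 - rⁿ) / (1 - r)
S_7 = 2(1 - 5^7) / (1 - 5)
S_7 = 2(1 - 78125) / (-4)
S_7 = 39062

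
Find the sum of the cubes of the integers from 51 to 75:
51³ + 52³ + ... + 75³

Use ∑_{k=1}^{n} k³ = [n(n+1)/2]², then subtract the first 50 terms.
∑_{k=1}^{75} k³ = [75×76/2]² = 2850² = 8122500
∑_{k=1}^{50} k³ = [50×51/2]² = 1275² = 1625625
∑_{k=51}^{75} k³ = 8122500 - 1625625 = 6496875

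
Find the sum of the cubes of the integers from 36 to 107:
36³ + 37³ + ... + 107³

Use ∑_{k=1}^{n} k³ = [n(n+1)/2]², then subtract the first 35 terms.
∑_{k=1}^{107} k³ = [107×108/2]² = 5778² = 33385284
∑_{k=1}^{35} k³ = [35×36/2]² = 630² = 396900
∑_{k=36}^{107} k³ = 33385284 - 396900 = 32988384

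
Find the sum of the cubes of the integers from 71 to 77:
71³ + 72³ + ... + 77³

Use ∑_{k=1}^{n} k³ = [n(n+1)/2]², then subtract the first 70 terms.
∑_{k=1}^{77} k³ = [77×78/2]² = 3003² = 9018009
∑_{k=1}^{70} k³ = [70×71/2]² = 2485² = 6175225
∑_{k=71}^{77} k³ = 9018009 - 6175225 = 2842784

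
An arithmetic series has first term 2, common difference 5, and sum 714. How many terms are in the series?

Using S = n/2 × [2a + (n-1)d]
714 = n/2 × [2(2) + (n-1)(5)]
714 = n/2 × [4 + 5n - 5]
1428 = n × [-1 + 5n]
5n² + (-1)n - 1428 = 0
Discriminant: Δ = (-1)² - 4(5)(-1428) = 1 + 28560 = 28561
√Δ = 169
n = [-(-1) + √Δ] / (2·5) = (1 + 169) / 10 = 170 / 10 = 17
(The negative root is discarded since n must be a positive integer.)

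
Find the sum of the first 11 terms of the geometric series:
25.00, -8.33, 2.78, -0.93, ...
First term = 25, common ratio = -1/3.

Sₙ = a(1 - rⁿ) / (1 - r)
S_11 = 25(1 - (-1/3)^11) / (1 - (-1/3))
S_11 = 25(1 - (-1/177147)) / (4/3)
S_11 = 1107175/59049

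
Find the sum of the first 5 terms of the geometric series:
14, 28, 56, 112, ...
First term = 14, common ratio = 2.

Sₙ = a(1 - rⁿ) / (1 - r)
S_5 = 14(1 - 2^5) / (1 - 2)
S_5 = 14(1 - 32) / (-1)
S_5 = 434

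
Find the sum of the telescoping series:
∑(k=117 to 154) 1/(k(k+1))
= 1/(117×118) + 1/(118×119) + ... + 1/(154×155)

Partial fractions: 1/(k(k+1)) = 1/k - 1/(k+1)
The series telescopes:
= (1/117 - 1/118) + (1/118 - 1/119) + ... + (1/154 - 1/155)
= 1/117 - 1/155
= 38/18135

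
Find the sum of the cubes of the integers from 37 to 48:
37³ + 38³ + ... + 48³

Use ∑_{k=1}^{n} k³ = [n(n+1)/2]², then subtract the first 36 terms.
∑_{k=1}^{48} k³ = [48×49/2]² = 1176² = 1382976
∑_{k=1}^{36} k³ = [36×37/2]² = 666² = 443556
∑_{k=37}^{48} k³ = 1382976 - 443556 = 939420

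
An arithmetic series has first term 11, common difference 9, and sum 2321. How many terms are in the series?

Using S = n/2 × [2a + (n-1)d]
2321 = n/2 × [2(11) + (n-1)(9)]
2321 = n/2 × [22 + 9n - 9]
4642 = n × [13 + 9n]
9n² + (13)n - 4642 = 0
Discriminant: Δ = (13)² - 4(9)(-4642) = 169 + 167112 = 167281
√Δ = 409
n = [-(13) + √Δ] / (2·9) = (-13 + 409) / 18 = 396 / 18 = 22
(The negative root is discarded since n must be a positive integer.)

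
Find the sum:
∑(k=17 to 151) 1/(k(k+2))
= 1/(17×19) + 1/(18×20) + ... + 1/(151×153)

Partial fractions: 1/(k(k+2)) = (1/2)[1/k - 1/(k+2)]
Telescoping leaves the first two and last two terms:
= (1/2)[1/17 + 1/18 - 1/152 - 1/153]
= 785/15504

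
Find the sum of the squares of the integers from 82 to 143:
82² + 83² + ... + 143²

Use ∑_{k=1}^{n} k² = n(n+1)(2n+1)/6, then subtract the first 81 terms.
∑_{k=1}^{143} k² = 143×144×287/6 = 984984
∑_{k=1}^{81} k² = 81×82×163/6 = 180441
∑_{k=82}^{143} k² = 984984 - 180441 = 804543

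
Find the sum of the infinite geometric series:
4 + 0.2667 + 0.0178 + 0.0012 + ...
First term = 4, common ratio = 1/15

For |r| < 1, S = a / (1 - r)
S = 4 / (1 - (1/15))
S = 4 / (14/15)
S = 30/7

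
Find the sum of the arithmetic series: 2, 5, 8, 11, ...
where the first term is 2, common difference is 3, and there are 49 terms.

Sₙ = n/2 × (first + last)
Last term = a + (n-1)d = 2 + (49-1)×3 = 146
S_49 = 49/2 × (2 + 146)
S_49 = 49/2 × 148 = 3626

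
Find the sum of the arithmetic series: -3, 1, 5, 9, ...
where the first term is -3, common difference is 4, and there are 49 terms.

Sₙ = n/2 × (first + last)
Last term = a + (n-1)d = -3 + (49-1)×4 = 189
S_49 = 49/2 × (-3 + 189)
S_49 = 49/2 × 186 = 4557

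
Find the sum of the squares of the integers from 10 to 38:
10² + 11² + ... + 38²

Use ∑_{k=1}^{n} k² = n(n+1)(2n+1)/6, then subtract the first 9 terms.
∑_{k=1}^{38} k² = 38×39×77/6 = 19019
∑_{k=1}^{9} k² = 9×10×19/6 = 285
∑_{k=10}^{38} k² = 19019 - 285 = 18734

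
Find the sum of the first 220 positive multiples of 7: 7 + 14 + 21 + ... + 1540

Factor out 7: = 7(1 + 2 + ... + 220) = 7 × n(n+1)/2
= 7 × 220×221/2
= 7 × 24310
= 170170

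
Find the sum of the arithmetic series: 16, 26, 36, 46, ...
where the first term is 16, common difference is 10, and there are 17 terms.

Sₙ = n/2 × (first + last)
Last term = a + (n-1)d = 16 + (17-1)×10 = 176
S_17 = 17/2 × (16 + 176)
S_17 = 17/2 × 192 = 1632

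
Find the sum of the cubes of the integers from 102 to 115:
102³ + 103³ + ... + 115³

Use ∑_{k=1}^{n} k³ = [n(n+1)/2]², then subtract the first 101 terms.
∑_{k=1}^{115} k³ = [115×116/2]² = 6670² = 44488900
∑_{k=1}^{101} k³ = [101×102/2]² = 5151² = 26532801
∑_{k=102}^{115} k³ = 44488900 - 26532801 = 17956099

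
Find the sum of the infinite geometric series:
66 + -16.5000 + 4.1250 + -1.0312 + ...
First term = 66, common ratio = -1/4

For |r| < 1, S = a / (1 - r)
S = 66 / (1 - (-1/4))
S = 66 / (5/4)
S = 264/5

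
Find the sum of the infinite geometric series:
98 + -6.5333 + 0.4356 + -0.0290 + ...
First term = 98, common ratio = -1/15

For |r| < 1, S = a / (1 - r)
S = 98 / (1 - (-1/15))
S = 98 / (16/15)
S = 735/8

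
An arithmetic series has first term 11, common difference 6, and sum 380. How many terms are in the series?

Using S = n/2 × [2a + (n-1)d]
380 = n/2 × [2(11) + (n-1)(6)]
380 = n/2 × [22 + 6n - 6]
760 = n × [16 + 6n]
6n² + (16)n - 760 = 0
Discriminant: Δ = (16)² - 4(6)(-760) = 256 + 18240 = 18496
√Δ = 136
n = [-(16) + √Δ] / (2·6) = (-16 + 136) / 12 = 120 / 12 = 10
(The negative root is discarded since n must be a positive integer.)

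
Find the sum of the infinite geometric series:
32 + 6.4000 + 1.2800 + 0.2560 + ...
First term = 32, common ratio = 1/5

For |r| < 1, S = a / (1 - r)
S = 32 / (1 - (1/5))
S = 32 / (4/5)
S = 40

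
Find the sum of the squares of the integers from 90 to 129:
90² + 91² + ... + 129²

Use ∑_{k=1}^{n} k² = n(n+1)(2n+1)/6, then subtract the first 89 terms.
∑_{k=1}^{129} k² = 129×130×259/6 = 723905
∑_{k=1}^{89} k² = 89×90×179/6 = 238965
∑_{k=90}^{129} k² = 723905 - 238965 = 484940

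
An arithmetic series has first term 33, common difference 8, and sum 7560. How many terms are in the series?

Using S = n/2 × [2a + (n-1)d]
7560 = n/2 × [2(33) + (n-1)(8)]
7560 = n/2 × [66 + 8n - 8]
15120 = n × [58 + 8n]
8n² + (58)n - 15120 = 0
Discriminant: Δ = (58)² - 4(8)(-15120) = 3364 + 483840 = 487204
√Δ = 698
n = [-(58) + √Δ] / (2·8) = (-58 + 698) / 16 = 640 / 16 = 40
(The negative root is discarded since n must be a positive integer.)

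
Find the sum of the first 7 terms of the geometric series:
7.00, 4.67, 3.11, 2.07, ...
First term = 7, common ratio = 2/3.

Sₙ = a(1 - rⁿ) / (1 - r)
S_7 = 7(1 - (2/3)^7) / (1 - (2/3))
S_7 = 7(1 - (128/2187)) / (1/3)
S_7 = 14413/729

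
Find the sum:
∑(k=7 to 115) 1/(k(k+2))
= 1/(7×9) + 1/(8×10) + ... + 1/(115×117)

Partial fractions: 1/(k(k+2)) = (1/2)[1/k - 1/(k+2)]
Telescoping leaves the first two and last two terms:
= (1/2)[1/7 + 1/8 - 1/116 - 1/117]
= 47633/380016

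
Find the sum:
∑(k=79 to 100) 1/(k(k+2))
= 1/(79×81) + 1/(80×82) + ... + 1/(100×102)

Partial fractions: 1/(k(k+2)) = (1/2)[1/k - 1/(k+2)]
Telescoping leaves the first two and last two terms:
= (1/2)[1/79 + 1/80 - 1/101 - 1/102]
= 177529/65108640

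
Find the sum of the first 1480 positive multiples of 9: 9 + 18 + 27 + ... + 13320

Factor out 9: = 9(1 + 2 + ... + 1480) = 9 × n(n+1)/2
= 9 × 1480×1481/2
= 9 × 1095940
= 9863460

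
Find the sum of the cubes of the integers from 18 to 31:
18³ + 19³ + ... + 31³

Use ∑_{k=1}^{n} k³ = [n(n+1)/2]², then subtract the first 17 terms.
∑_{k=1}^{31} k³ = [31×32/2]² = 496² = 246016
∑_{k=1}^{17} k³ = [17×18/2]² = 153² = 23409
∑_{k=18}^{31} k³ = 246016 - 23409 = 222607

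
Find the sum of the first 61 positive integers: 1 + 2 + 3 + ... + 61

Formula: ∑k = n(n+1)/2
= 61×62/2
= 3782/2
= 1891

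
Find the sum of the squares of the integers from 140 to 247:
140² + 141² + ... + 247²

Use ∑_{k=1}^{n} k² = n(n+1)(2n+1)/6, then subtract the first 139 terms.
∑_{k=1}^{247} k² = 247×248×495/6 = 5053620
∑_{k=1}^{139} k² = 139×140×279/6 = 904890
∑_{k=140}^{247} k² = 5053620 - 904890 = 4148730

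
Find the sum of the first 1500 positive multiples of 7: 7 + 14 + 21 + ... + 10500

Factor out 7: = 7(1 + 2 + ... + 1500) = 7 × n(n+1)/2
= 7 × 1500×1501/2
= 7 × 1125750
= 7880250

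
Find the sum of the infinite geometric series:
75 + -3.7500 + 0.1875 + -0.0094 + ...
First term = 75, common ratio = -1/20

For |r| < 1, S = a / (1 - r)
S = 75 / (1 - (-1/20))
S = 75 / (21/20)
S = 500/7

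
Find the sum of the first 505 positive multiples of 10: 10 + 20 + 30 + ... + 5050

Factor out 10: = 10(1 + 2 + ... + 505) = 10 × n(n+1)/2
= 10 × 505×506/2
= 10 × 127765
= 1277650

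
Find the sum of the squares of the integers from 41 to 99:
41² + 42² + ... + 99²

Use ∑_{k=1}^{n} k² = n(n+1)(2n+1)/6, then subtract the first 40 terms.
∑_{k=1}^{99} k² = 99×100×199/6 = 328350
∑_{k=1}^{40} k² = 40×41×81/6 = 22140
∑_{k=41}^{99} k² = 328350 - 22140 = 306210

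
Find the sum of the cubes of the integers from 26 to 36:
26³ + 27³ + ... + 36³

Use ∑_{k=1}^{n} k³ = [n(n+1)/2]², then subtract the first 25 terms.
∑_{k=1}^{36} k³ = [36×37/2]² = 666² = 443556
∑_{k=1}^{25} k³ = [25×26/2]² = 325² = 105625
∑_{k=26}^{36} k³ = 443556 - 105625 = 337931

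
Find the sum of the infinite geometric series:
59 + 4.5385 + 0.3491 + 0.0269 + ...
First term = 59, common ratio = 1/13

For |r| < 1, S = a / (1 - r)
S = 59 / (1 - (1/13))
S = 59 / (12/13)
S = 767/12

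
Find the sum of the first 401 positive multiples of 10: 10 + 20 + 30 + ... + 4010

Factor out 10: = 10(1 + 2 + ... + 401) = 10 × n(n+1)/2
= 10 × 401×402/2
= 10 × 80601
= 806010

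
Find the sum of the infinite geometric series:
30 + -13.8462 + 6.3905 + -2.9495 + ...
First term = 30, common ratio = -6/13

For |r| < 1, S = a / (1 - r)
S = 30 / (1 - (-6/13))
S = 30 / (19/13)
S = 390/19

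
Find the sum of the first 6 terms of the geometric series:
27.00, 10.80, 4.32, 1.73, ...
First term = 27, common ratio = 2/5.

Sₙ = a(1 - rⁿ) / (1 - r)
S_6 = 27(1 - (2/5)^6) / (1 - (2/5))
S_6 = 27(1 - (64/15625)) / (3/5)
S_6 = 140049/3125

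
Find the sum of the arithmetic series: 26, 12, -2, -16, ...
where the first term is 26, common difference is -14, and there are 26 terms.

Sₙ = n/2 × (first + last)
Last term = a + (n-1)d = 26 + (26-1)×(-14) = -324
S_26 = 26/2 × (26 + (-324))
S_26 = 26/2 × (-298) = -3874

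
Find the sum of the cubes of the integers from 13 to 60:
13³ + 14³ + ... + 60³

Use ∑_{k=1}^{n} k³ = [n(n+1)/2]², then subtract the first 12 terms.
∑_{k=1}^{60} k³ = [60×61/2]² = 1830² = 3348900
∑_{k=1}^{12} k³ = [12×13/2]² = 78² = 6084
∑_{k=13}^{60} k³ = 3348900 - 6084 = 3342816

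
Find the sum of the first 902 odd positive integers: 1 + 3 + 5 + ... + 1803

Sum of first n odd numbers = n²
= 902²
= 813604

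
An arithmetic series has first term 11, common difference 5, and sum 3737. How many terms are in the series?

Using S = n/2 × [2a + (n-1)d]
3737 = n/2 × [2(11) + (n-1)(5)]
3737 = n/2 × [22 + 5n - 5]
7474 = n × [17 + 5n]
5n² + (17)n - 7474 = 0
Discriminant: Δ = (17)² - 4(5)(-7474) = 289 + 149480 = 149769
√Δ = 387
n = [-(17) + √Δ] / (2·5) = (-17 + 387) / 10 = 370 / 10 = 37
(The negative root is discarded since n must be a positive integer.)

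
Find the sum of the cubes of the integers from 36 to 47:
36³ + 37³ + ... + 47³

Use ∑_{k=1}^{n} k³ = [n(n+1)/2]², then subtract the first 35 terms.
∑_{k=1}^{47} k³ = [47×48/2]² = 1128² = 1272384
∑_{k=1}^{35} k³ = [35×36/2]² = 630² = 396900
∑_{k=36}^{47} k³ = 1272384 - 396900 = 875484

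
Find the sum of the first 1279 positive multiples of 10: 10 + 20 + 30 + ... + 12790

Factor out 10: = 10(1 + 2 + ... + 1279) = 10 × n(n+1)/2
= 10 × 1279×1280/2
= 10 × 818560
= 8185600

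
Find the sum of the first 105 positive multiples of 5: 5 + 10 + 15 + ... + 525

Factor out 5: = 5(1 + 2 + ... + 105) = 5 × n(n+1)/2
= 5 × 105×106/2
= 5 × 5565
= 27825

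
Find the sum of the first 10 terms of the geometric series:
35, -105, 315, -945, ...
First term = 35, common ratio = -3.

Sₙ = a(1 - rⁿ) / (1 - r)
S_10 = 35(1 - (-3)^10) / (1 - (-3))
S_10 = 35(1 - 59049) / (4)
S_10 = -516670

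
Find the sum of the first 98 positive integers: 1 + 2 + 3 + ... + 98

Formula: ∑k = n(n+1)/2
= 98×99/2
= 9702/2
= 4851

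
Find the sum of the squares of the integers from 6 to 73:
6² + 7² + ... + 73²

Use ∑_{k=1}^{n} k² = n(n+1)(2n+1)/6, then subtract the first 5 terms.
∑_{k=1}^{73} k² = 73×74×147/6 = 132349
∑_{k=1}^{5} k² = 5×6×11/6 = 55
∑_{k=6}^{73} k² = 132349 - 55 = 132294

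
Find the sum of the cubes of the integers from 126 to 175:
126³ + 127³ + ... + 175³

Use ∑_{k=1}^{n} k³ = [n(n+1)/2]², then subtract the first 125 terms.
∑_{k=1}^{175} k³ = [175×176/2]² = 15400² = 237160000
∑_{k=1}^{125} k³ = [125×126/2]² = 7875² = 62015625
∑_{k=126}^{175} k³ = 237160000 - 62015625 = 175144375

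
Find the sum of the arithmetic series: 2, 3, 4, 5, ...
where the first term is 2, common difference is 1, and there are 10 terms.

Sₙ = n/2 × (first + last)
Last term = a + (n-1)d = 2 + (10-1)×1 = 11
S_10 = 10/2 × (2 + 11)
S_10 = 10/2 × 13 = 65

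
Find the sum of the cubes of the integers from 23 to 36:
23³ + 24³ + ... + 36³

Use ∑_{k=1}^{n} k³ = [n(n+1)/2]², then subtract the first 22 terms.
∑_{k=1}^{36} k³ = [36×37/2]² = 666² = 443556
∑_{k=1}^{22} k³ = [22×23/2]² = 253² = 64009
∑_{k=23}^{36} k³ = 443556 - 64009 = 379547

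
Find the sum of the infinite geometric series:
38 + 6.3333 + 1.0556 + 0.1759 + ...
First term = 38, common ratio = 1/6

For |r| < 1, S = a / (1 - r)
S = 38 / (1 - (1/6))
S = 38 / (5/6)
S = 228/5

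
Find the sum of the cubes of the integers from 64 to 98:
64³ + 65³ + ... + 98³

Use ∑_{k=1}^{n} k³ = [n(n+1)/2]², then subtract the first 63 terms.
∑_{k=1}^{98} k³ = [98×99/2]² = 4851² = 23532201
∑_{k=1}^{63} k³ = [63×64/2]² = 2016² = 4064256
∑_{k=64}^{98} k³ = 23532201 - 4064256 = 19467945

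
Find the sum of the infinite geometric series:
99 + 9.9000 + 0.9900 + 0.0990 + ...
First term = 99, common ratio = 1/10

For |r| < 1, S = a / (1 - r)
S = 99 / (1 - (1/10))
S = 99 / (9/10)
S = 110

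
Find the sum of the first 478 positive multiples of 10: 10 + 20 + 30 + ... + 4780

Factor out 10: = 10(1 + 2 + ... + 478) = 10 × n(n+1)/2
= 10 × 478×479/2
= 10 × 114481
= 1144810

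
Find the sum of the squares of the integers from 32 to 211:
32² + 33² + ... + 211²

Use ∑_{k=1}^{n} k² = n(n+1)(2n+1)/6, then subtract the first 31 terms.
∑_{k=1}^{211} k² = 211×212×423/6 = 3153606
∑_{k=1}^{31} k² = 31×32×63/6 = 10416
∑_{k=32}^{211} k² = 3153606 - 10416 = 3143190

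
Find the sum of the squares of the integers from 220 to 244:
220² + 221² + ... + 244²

Use ∑_{k=1}^{n} k² = n(n+1)(2n+1)/6, then subtract the first 219 terms.
∑_{k=1}^{244} k² = 244×245×489/6 = 4872070
∑_{k=1}^{219} k² = 219×220×439/6 = 3525170
∑_{k=220}^{244} k² = 4872070 - 3525170 = 1346900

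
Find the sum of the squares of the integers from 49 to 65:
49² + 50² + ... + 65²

Use ∑_{k=1}^{n} k² = n(n+1)(2n+1)/6, then subtract the first 48 terms.
∑_{k=1}^{65} k² = 65×66×131/6 = 93665
∑_{k=1}^{48} k² = 48×49×97/6 = 38024
∑_{k=49}^{65} k² = 93665 - 38024 = 55641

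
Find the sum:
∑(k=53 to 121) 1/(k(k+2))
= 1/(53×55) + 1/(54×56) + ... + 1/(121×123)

Partial fractions: 1/(k(k+2)) = (1/2)[1/k - 1/(k+2)]
Telescoping leaves the first two and last two terms:
= (1/2)[1/53 + 1/54 - 1/122 - 1/123]
= 75371/7157862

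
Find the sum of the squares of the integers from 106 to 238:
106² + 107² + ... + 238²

Use ∑_{k=1}^{n} k² = n(n+1)(2n+1)/6, then subtract the first 105 terms.
∑_{k=1}^{238} k² = 238×239×477/6 = 4522119
∑_{k=1}^{105} k² = 105×106×211/6 = 391405
∑_{k=106}^{238} k² = 4522119 - 391405 = 4130714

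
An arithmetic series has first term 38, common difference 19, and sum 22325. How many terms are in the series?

Using S = n/2 × [2a + (n-1)d]
22325 = n/2 × [2(38) + (n-1)(19)]
22325 = n/2 × [76 + 19n - 19]
44650 = n × [57 + 19n]
19n² + (57)n - 44650 = 0
Discriminant: Δ = (57)² - 4(19)(-44650) = 3249 + 3393400 = 3396649
√Δ = 1843
n = [-(57) + √Δ] / (2·19) = (-57 + 1843) / 38 = 1786 / 38 = 47
(The negative root is discarded since n must be a positive integer.)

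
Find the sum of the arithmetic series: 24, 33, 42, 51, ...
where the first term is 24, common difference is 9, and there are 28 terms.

Sₙ = n/2 × (first + last)
Last term = a + (n-1)d = 24 + (28-1)×9 = 267
S_28 = 28/2 × (24 + 267)
S_28 = 28/2 × 291 = 4074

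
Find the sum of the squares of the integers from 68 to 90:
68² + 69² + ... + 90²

Use ∑_{k=1}^{n} k² = n(n+1)(2n+1)/6, then subtract the first 67 terms.
∑_{k=1}^{90} k² = 90×91×181/6 = 247065
∑_{k=1}^{67} k² = 67×68×135/6 = 102510
∑_{k=68}^{90} k² = 247065 - 102510 = 144555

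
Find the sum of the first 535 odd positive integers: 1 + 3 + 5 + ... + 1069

Sum of first n odd numbers = n²
= 535²
= 286225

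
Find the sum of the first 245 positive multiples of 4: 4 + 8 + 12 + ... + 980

Factor out 4: = 4(1 + 2 + ... + 245) = 4 × n(n+1)/2
= 4 × 245×246/2
= 4 × 30135
= 120540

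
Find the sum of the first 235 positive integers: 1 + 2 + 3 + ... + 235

Formula: ∑k = n(n+1)/2
= 235×236/2
= 55460/2
= 27730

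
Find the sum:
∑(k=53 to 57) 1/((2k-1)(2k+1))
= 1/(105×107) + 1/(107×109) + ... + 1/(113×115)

Partial fractions: 1/((2k-1)(2k+1)) = (1/2)[1/(2k-1) - 1/(2k+1)]
The series telescopes:
= (1/2)[1/105 - 1/115]
= 1/2415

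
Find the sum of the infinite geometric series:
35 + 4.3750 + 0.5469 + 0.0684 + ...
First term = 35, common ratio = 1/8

For |r| < 1, S = a / (1 - r)
S = 35 / (1 - (1/8))
S = 35 / (7/8)
S = 40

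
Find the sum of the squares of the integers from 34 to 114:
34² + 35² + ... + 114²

Use ∑_{k=1}^{n} k² = n(n+1)(2n+1)/6, then subtract the first 33 terms.
∑_{k=1}^{114} k² = 114×115×229/6 = 500365
∑_{k=1}^{33} k² = 33×34×67/6 = 12529
∑_{k=34}^{114} k² = 500365 - 12529 = 487836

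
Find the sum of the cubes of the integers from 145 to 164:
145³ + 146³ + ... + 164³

Use ∑_{k=1}^{n} k³ = [n(n+1)/2]², then subtract the first 144 terms.
∑_{k=1}^{164} k³ = [164×165/2]² = 13530² = 183060900
∑_{k=1}^{144} k³ = [144×145/2]² = 10440² = 108993600
∑_{k=145}^{164} k³ = 183060900 - 108993600 = 74067300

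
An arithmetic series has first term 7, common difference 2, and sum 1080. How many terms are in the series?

Using S = n/2 × [2a + (n-1)d]
1080 = n/2 × [2(7) + (n-1)(2)]
1080 = n/2 × [14 + 2n - 2]
2160 = n × [12 + 2n]
2n² + (12)n - 2160 = 0
Discriminant: Δ = (12)² - 4(2)(-2160) = 144 + 17280 = 17424
√Δ = 132
n = [-(12) + √Δ] / (2·2) = (-12 + 132) / 4 = 120 / 4 = 30
(The negative root is discarded since n must be a positive integer.)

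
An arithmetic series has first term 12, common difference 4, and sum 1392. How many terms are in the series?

Using S = n/2 × [2a + (n-1)d]
1392 = n/2 × [2(12) + (n-1)(4)]
1392 = n/2 × [24 + 4n - 4]
2784 = n × [20 + 4n]
4n² + (20)n - 2784 = 0
Discriminant: Δ = (20)² - 4(4)(-2784) = 400 + 44544 = 44944
√Δ = 212
n = [-(20) + √Δ] / (2·4) = (-20 + 212) / 8 = 192 / 8 = 24
(The negative root is discarded since n must be a positive integer.)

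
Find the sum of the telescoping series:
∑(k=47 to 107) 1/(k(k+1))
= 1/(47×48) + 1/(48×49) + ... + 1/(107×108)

Partial fractions: 1/(k(k+1)) = 1/k - 1/(k+1)
The series telescopes:
= (1/47 - 1/48) + (1/48 - 1/49) + ... + (1/107 - 1/108)
= 1/47 - 1/108
= 61/5076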